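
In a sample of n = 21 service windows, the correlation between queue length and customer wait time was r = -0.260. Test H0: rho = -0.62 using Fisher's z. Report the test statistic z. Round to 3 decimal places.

z_r = atanh(-0.260) = -0.266108,  z_0 = atanh(-0.62) = -0.725005
SE = 1/√(n−3) = 1/√18 = 0.235702
z = (z_r − z_0)/SE = (-0.266108 − (-0.725005)) / 0.235702 = 0.458897 / 0.235702 = 1.947

1.947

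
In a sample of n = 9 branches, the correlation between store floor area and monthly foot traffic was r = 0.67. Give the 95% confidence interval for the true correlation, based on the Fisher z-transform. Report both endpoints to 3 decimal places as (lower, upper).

(0.011, 0.923)

Fisher z: z_r = atanh(r) = ½·ln((1+0.67)/(1−0.67)) = 0.810743
SE(z) = 1/√(n−3) = 1/√6 = 0.408248
95% ⇒ z* = 1.960; margin = 1.960·0.408248 = 0.800166
CI on z-scale: (0.010577, 1.610909)
Back-transform: tanh(0.010577) = 0.010577, tanh(1.610909) = 0.923294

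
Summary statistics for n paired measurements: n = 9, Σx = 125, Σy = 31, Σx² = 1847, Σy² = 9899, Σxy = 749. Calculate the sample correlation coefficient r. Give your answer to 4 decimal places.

Numerator: nΣxy − (Σx)(Σy) = 9·749 − (125)(31) = 2866
Denominator: √[(nΣx²−(Σx)²)(nΣy²−(Σy)²)]
  nΣx²−(Σx)² = 9·1847 − 15625 = 998;  nΣy²−(Σy)² = 9·9899 − 961 = 88130
  √(998·88130) = √87953740 = 9378.3655
r = 2866 / 9378.3655 = 0.3056

0.3056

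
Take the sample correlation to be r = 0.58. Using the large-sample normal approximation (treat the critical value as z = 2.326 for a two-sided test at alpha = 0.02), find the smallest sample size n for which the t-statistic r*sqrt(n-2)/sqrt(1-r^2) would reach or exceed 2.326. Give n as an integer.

Need r·√(n−2)/√(1−r²) ≥ 2.326
√(n−2) ≥ 2.326·√(1−0.3364) / 0.58 = 2.326·0.814616 / 0.58 = 3.2669
n−2 ≥ 10.6726  ⇒  n ≥ 12.6726
Smallest integer n = 13

13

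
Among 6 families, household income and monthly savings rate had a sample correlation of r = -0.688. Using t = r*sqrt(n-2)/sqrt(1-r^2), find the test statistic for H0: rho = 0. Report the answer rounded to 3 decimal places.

-1.896

t = r·√(n−2) / √(1−r²) with r = -0.688, n = 6
  = -0.688·√4 / √(1 − 0.473344)
  = -0.688·2.000000 / 0.725711
  = -1.376000 / 0.725711 = -1.896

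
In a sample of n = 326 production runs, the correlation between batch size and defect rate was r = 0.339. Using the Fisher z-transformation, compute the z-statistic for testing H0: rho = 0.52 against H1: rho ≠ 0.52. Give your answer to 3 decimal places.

Fisher z: atanh(0.339) = 0.352962, atanh(0.52) = 0.576340
z = (z_r − z_0)·√(n−3) = (0.352962 − 0.576340)·√323 = -0.223378 · 17.972201 = -4.015

-4.015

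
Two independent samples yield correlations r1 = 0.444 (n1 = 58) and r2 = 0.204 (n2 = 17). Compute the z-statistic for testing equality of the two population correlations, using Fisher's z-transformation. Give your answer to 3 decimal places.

Fisher z-transforms: z1 = atanh(0.444) = 0.477202, z2 = atanh(0.204) = 0.206903; difference d = 0.270299
Var(d) = 1/55 + 1/14 = 0.0181818 + 0.0714286 = 0.0896104
z = d/√Var(d) = 0.270299 / √0.0896104 = 0.270299 / 0.299350 = 0.903

0.903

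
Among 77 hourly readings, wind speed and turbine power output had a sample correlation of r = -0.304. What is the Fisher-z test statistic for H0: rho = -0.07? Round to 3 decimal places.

z_r = atanh(-0.304) = -0.313921,  z_0 = atanh(-0.07) = -0.070115
SE = 1/√(n−3) = 1/√74 = 0.116248
z = (z_r − z_0)/SE = (-0.313921 − (-0.070115)) / 0.116248 = -0.243806 / 0.116248 = -2.097

-2.097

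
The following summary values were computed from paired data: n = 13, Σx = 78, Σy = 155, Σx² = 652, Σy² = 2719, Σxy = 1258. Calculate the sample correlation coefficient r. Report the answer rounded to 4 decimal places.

S_xy = nΣxy − ΣxΣy = 13·1258 − 78·155 = 16354 − 12090 = 4264
S_xx = nΣx² − (Σx)² = 13·652 − 78² = 8476 − 6084 = 2392
S_yy = nΣy² − (Σy)² = 13·2719 − 155² = 35347 − 24025 = 11322
r = S_xy / √(S_xx·S_yy) = 4264 / √(2392·11322) = 4264 / √27082224 = 4264 / 5204.0584 = 0.8194

0.8194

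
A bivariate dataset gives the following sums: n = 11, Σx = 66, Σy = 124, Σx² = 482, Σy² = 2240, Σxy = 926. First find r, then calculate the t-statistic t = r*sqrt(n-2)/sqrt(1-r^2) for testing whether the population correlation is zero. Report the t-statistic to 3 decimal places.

2.754

S_xy = nΣxy − ΣxΣy = 11·926 − 66·124 = 10186 − 8184 = 2002
S_xx = nΣx² − (Σx)² = 11·482 − 66² = 5302 − 4356 = 946
S_yy = nΣy² − (Σy)² = 11·2240 − 124² = 24640 − 15376 = 9264
r = S_xy / √(S_xx·S_yy) = 2002 / √(946·9264) = 2002 / √8763744 = 2002 / 2960.3621 = 0.6763
t = r·√(n−2)/√(1−r²) = 0.6763·√9 / √(1−0.457382) = 2.028900 / 0.736626 = 2.754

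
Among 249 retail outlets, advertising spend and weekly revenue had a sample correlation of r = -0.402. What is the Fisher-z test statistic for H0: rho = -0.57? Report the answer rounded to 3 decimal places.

Fisher z: atanh(-0.402) = -0.426032, atanh(-0.57) = -0.647523
z = (z_r − z_0)·√(n−3) = (-0.426032 − (-0.647523))·√246 = 0.221491 · 15.684387 = 3.474

3.474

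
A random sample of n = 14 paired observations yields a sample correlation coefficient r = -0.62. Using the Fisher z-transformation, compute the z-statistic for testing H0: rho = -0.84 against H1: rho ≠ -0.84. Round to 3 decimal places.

Fisher z: atanh(-0.62) = -0.725005, atanh(-0.84) = -1.221174
z = (z_r − z_0)·√(n−3) = (-0.725005 − (-1.221174))·√11 = 0.496169 · 3.316625 = 1.646

1.646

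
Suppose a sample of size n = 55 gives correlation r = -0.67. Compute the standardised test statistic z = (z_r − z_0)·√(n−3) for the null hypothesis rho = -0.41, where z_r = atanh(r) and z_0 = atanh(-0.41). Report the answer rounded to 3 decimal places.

Fisher z: atanh(-0.67) = -0.810743, atanh(-0.41) = -0.435611
z = (z_r − z_0)·√(n−3) = (-0.810743 − (-0.435611))·√52 = -0.375132 · 7.211103 = -2.705

-2.705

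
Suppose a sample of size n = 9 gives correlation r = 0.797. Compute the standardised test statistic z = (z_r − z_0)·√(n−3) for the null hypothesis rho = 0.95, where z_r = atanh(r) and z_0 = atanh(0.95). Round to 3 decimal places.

z_r = atanh(0.797) = 1.090334,  z_0 = atanh(0.95) = 1.831781
SE = 1/√(n−3) = 1/√6 = 0.408248
z = (z_r − z_0)/SE = (1.090334 − 1.831781) / 0.408248 = -0.741447 / 0.408248 = -1.816

-1.816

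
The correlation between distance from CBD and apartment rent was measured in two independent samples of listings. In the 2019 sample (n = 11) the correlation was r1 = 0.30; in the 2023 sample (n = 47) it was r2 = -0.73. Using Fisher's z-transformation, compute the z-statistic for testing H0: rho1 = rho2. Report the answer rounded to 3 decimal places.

3.222

Fisher z-transforms: z1 = atanh(0.30) = 0.309520, z2 = atanh(-0.73) = -0.928727; difference d = 1.238247
Var(d) = 1/8 + 1/44 = 0.1250000 + 0.0227273 = 0.1477273
z = d/√Var(d) = 1.238247 / √0.1477273 = 1.238247 / 0.384353 = 3.222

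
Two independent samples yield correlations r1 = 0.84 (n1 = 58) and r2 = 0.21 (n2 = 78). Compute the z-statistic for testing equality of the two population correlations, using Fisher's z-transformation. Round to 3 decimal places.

z1 = atanh(0.84) = 1.221174,  z2 = atanh(0.21) = 0.213171
SE = √(1/(n1−3) + 1/(n2−3)) = √(1/55 + 1/75) = √(0.0181818 + 0.0133333) = √0.0315151 = 0.177525
z = (z1 − z2)/SE = (1.221174 − 0.213171) / 0.177525 = 1.008003 / 0.177525 = 5.678

5.678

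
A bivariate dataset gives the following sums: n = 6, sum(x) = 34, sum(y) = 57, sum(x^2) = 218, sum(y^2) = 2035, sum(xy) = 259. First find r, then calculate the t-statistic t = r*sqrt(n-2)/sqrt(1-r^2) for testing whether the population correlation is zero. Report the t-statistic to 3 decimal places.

-0.697

S_xy = nΣxy − ΣxΣy = 6·259 − 34·57 = 1554 − 1938 = -384
S_xx = nΣx² − (Σx)² = 6·218 − 34² = 1308 − 1156 = 152
S_yy = nΣy² − (Σy)² = 6·2035 − 57² = 12210 − 3249 = 8961
r = S_xy / √(S_xx·S_yy) = -384 / √(152·8961) = -384 / √1362072 = -384 / 1167.0784 = -0.3290
t = r·√(n−2)/√(1−r²) = -0.3290·√4 / √(1−0.108241) = -0.658000 / 0.944330 = -0.697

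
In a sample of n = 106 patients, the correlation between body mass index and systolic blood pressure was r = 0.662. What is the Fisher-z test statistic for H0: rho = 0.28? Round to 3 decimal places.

Fisher z: atanh(0.662) = 0.796366, atanh(0.28) = 0.287682
z = (z_r − z_0)·√(n−3) = (0.796366 − 0.287682)·√103 = 0.508684 · 10.148892 = 5.163

5.163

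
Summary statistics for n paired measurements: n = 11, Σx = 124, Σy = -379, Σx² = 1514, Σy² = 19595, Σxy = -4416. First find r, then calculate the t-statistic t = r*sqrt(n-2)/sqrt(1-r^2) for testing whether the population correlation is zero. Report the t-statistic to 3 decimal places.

Numerator: nΣxy − (Σx)(Σy) = 11·(-4416) − (124)(-379) = -1580
Denominator: √[(nΣx²−(Σx)²)(nΣy²−(Σy)²)]
  nΣx²−(Σx)² = 11·1514 − 15376 = 1278;  nΣy²−(Σy)² = 11·19595 − 143641 = 71904
  √(1278·71904) = √91893312 = 9586.0999
r = -1580 / 9586.0999 = -0.1648
t = r·√(n−2)/√(1−r²) = -0.1648·√9 / √(1−0.027159) = -0.494400 / 0.986327 = -0.501

-0.501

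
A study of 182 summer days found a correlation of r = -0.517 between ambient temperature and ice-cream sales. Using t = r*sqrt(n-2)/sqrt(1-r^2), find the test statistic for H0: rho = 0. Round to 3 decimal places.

-8.103

1 − r² = 1 − 0.267289 = 0.732711;  √(1−r²) = 0.855985
√(n−2) = √180 = 13.416408
t = r·√(n−2)/√(1−r²) = -0.517 · 13.416408 / 0.855985 = -8.103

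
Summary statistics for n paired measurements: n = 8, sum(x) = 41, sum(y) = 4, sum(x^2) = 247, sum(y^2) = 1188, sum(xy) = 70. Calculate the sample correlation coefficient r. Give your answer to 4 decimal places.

0.2367

S_xy = nΣxy − ΣxΣy = 8·70 − 41·4 = 560 − 164 = 396
S_xx = nΣx² − (Σx)² = 8·247 − 41² = 1976 − 1681 = 295
S_yy = nΣy² − (Σy)² = 8·1188 − 4² = 9504 − 16 = 9488
r = S_xy / √(S_xx·S_yy) = 396 / √(295·9488) = 396 / √2798960 = 396 / 1673.0093 = 0.2367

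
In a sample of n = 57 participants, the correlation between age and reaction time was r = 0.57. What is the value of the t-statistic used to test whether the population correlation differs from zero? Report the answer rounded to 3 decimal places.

t = r·√(n−2) / √(1−r²) with r = 0.57, n = 57
  = 0.57·√55 / √(1 − 0.3249)
  = 0.57·7.416198 / 0.821645
  = 4.227233 / 0.821645 = 5.145

5.145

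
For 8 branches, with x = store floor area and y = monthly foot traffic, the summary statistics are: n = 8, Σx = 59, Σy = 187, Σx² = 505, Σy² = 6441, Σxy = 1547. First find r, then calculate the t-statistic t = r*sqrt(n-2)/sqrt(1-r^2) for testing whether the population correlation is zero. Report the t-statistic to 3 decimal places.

1.205

S_xy = nΣxy − ΣxΣy = 8·1547 − 59·187 = 12376 − 11033 = 1343
S_xx = nΣx² − (Σx)² = 8·505 − 59² = 4040 − 3481 = 559
S_yy = nΣy² − (Σy)² = 8·6441 − 187² = 51528 − 34969 = 16559
r = S_xy / √(S_xx·S_yy) = 1343 / √(559·16559) = 1343 / √9256481 = 1343 / 3042.4465 = 0.4414
t = r·√(n−2)/√(1−r²) = 0.4414·√6 / √(1−0.194834) = 1.081205 / 0.897310 = 1.205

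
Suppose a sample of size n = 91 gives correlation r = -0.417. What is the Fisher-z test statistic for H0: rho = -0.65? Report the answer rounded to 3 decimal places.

3.107

Fisher z: atanh(-0.417) = -0.444055, atanh(-0.65) = -0.775299
z = (z_r − z_0)·√(n−3) = (-0.444055 − (-0.775299))·√88 = 0.331244 · 9.380832 = 3.107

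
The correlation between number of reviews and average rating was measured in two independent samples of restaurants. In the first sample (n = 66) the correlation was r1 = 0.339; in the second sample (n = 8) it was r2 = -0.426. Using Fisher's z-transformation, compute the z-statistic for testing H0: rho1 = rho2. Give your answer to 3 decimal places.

1.739

z1 = atanh(0.339) = 0.352962,  z2 = atanh(-0.426) = -0.455000
SE = √(1/(n1−3) + 1/(n2−3)) = √(1/63 + 1/5) = √(0.0158730 + 0.2000000) = √0.2158730 = 0.464621
z = (z1 − z2)/SE = (0.352962 − (-0.455000)) / 0.464621 = 0.807962 / 0.464621 = 1.739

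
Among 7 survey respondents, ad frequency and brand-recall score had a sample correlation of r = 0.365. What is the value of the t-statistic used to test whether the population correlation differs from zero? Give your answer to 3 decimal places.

0.877

1 − r² = 1 − 0.133225 = 0.866775;  √(1−r²) = 0.931008
√(n−2) = √5 = 2.236068
t = r·√(n−2)/√(1−r²) = 0.365 · 2.236068 / 0.931008 = 0.877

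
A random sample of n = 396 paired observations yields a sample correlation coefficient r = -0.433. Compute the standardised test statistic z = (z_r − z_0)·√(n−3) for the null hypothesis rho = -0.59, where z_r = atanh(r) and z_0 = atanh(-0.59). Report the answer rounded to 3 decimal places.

z_r = atanh(-0.433) = -0.463583,  z_0 = atanh(-0.59) = -0.677666
SE = 1/√(n−3) = 1/√393 = 0.050443
z = (z_r − z_0)/SE = (-0.463583 − (-0.677666)) / 0.050443 = 0.214083 / 0.050443 = 4.244

4.244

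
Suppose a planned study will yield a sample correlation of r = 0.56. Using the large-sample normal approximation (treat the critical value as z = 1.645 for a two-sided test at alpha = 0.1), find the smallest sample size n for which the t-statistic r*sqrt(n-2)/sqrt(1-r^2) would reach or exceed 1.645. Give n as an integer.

8

r√(n−2)/√(1−r²) ≥ 1.645  ⇔  n−2 ≥ (1.645)²·(1−r²)/r²
(1−r²)/r² = (1−0.3136)/0.3136 = 2.1888
n ≥ 2 + 2.706025·2.1888 = 2 + 5.9229 = 7.9229
⌈7.9229⌉ = 8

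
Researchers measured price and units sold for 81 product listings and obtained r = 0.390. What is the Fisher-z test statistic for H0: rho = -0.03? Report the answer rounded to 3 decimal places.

z_r = atanh(0.390) = 0.411800,  z_0 = atanh(-0.03) = -0.030009
SE = 1/√(n−3) = 1/√78 = 0.113228
z = (z_r − z_0)/SE = (0.411800 − (-0.030009)) / 0.113228 = 0.441809 / 0.113228 = 3.902

3.902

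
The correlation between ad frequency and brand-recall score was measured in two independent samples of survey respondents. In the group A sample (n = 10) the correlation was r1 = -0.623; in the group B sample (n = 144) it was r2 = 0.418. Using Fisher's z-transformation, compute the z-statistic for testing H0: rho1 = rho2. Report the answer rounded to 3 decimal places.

-3.035

Fisher z-transforms: z1 = atanh(-0.623) = -0.729893, z2 = atanh(0.418) = 0.445266; difference d = -1.175159
Var(d) = 1/7 + 1/141 = 0.1428571 + 0.0070922 = 0.1499493
z = d/√Var(d) = -1.175159 / √0.1499493 = -1.175159 / 0.387233 = -3.035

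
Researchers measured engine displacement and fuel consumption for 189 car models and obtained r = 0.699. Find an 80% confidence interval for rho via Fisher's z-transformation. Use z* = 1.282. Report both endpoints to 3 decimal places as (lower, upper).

z_r = atanh(0.699) = 0.865342;  SE = 1/√(n−3) = 1/√186 = 0.073324
z-limits: 0.865342 ± 1.282·0.073324 = 0.865342 ± 0.094001 = [0.771341, 0.959343]
ρ-limits: (tanh 0.771341, tanh 0.959343) = (0.648, 0.744)

(0.648, 0.744)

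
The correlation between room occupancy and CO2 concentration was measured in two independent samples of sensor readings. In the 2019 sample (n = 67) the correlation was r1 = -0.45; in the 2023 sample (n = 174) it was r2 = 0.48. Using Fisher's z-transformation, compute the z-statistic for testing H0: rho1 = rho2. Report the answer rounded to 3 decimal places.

-6.877

z1 = atanh(-0.45) = -0.484700,  z2 = atanh(0.48) = 0.522984
SE = √(1/(n1−3) + 1/(n2−3)) = √(1/64 + 1/171) = √(0.0156250 + 0.0058480) = √0.0214730 = 0.146537
z = (z1 − z2)/SE = (-0.484700 − 0.522984) / 0.146537 = -1.007684 / 0.146537 = -6.877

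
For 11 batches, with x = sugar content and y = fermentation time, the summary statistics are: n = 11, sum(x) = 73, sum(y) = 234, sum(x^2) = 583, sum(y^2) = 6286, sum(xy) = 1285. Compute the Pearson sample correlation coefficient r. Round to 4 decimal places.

-0.7462

Numerator: nΣxy − (Σx)(Σy) = 11·1285 − (73)(234) = -2947
Denominator: √[(nΣx²−(Σx)²)(nΣy²−(Σy)²)]
  nΣx²−(Σx)² = 11·583 − 5329 = 1084;  nΣy²−(Σy)² = 11·6286 − 54756 = 14390
  √(1084·14390) = √15598760 = 3949.5266
r = -2947 / 3949.5266 = -0.7462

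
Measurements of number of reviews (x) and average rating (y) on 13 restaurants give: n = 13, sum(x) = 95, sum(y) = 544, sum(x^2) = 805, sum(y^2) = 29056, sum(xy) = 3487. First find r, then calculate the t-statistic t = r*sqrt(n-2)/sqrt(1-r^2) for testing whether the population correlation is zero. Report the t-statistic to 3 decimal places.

Numerator: nΣxy − (Σx)(Σy) = 13·3487 − (95)(544) = -6349
Denominator: √[(nΣx²−(Σx)²)(nΣy²−(Σy)²)]
  nΣx²−(Σx)² = 13·805 − 9025 = 1440;  nΣy²−(Σy)² = 13·29056 − 295936 = 81792
  √(1440·81792) = √117780480 = 10852.6716
r = -6349 / 10852.6716 = -0.5850
t = r·√(n−2)/√(1−r²) = -0.5850·√11 / √(1−0.342225) = -1.940226 / 0.811033 = -2.392

-2.392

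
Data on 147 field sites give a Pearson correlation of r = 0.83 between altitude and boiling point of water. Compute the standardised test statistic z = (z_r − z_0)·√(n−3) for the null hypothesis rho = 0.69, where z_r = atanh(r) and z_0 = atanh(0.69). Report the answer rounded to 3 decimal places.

Fisher z: atanh(0.83) = 1.188136, atanh(0.69) = 0.847956
z = (z_r − z_0)·√(n−3) = (1.188136 − 0.847956)·√144 = 0.340180 · 12.000000 = 4.082

4.082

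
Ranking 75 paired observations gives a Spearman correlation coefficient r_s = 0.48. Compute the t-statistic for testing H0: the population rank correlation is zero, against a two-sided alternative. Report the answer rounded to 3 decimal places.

4.675

t = r_s·√(n−2) / √(1−r_s²) with r_s = 0.48, n = 75
  = 0.48·√73 / √(1 − 0.2304)
  = 0.48·8.544004 / 0.877268
  = 4.101122 / 0.877268 = 4.675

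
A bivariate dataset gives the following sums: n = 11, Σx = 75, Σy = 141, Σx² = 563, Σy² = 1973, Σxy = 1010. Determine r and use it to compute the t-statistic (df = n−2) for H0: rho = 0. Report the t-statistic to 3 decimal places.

S_xy = nΣxy − ΣxΣy = 11·1010 − 75·141 = 11110 − 10575 = 535
S_xx = nΣx² − (Σx)² = 11·563 − 75² = 6193 − 5625 = 568
S_yy = nΣy² − (Σy)² = 11·1973 − 141² = 21703 − 19881 = 1822
r = S_xy / √(S_xx·S_yy) = 535 / √(568·1822) = 535 / √1034896 = 535 / 1017.2984 = 0.5259
t = r·√(n−2)/√(1−r²) = 0.5259·√9 / √(1−0.276571) = 1.577700 / 0.850546 = 1.855

1.855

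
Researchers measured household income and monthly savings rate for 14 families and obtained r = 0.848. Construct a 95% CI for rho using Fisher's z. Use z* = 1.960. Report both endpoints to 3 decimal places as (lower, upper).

(0.577, 0.951)

z_r = atanh(0.848) = 1.248989;  SE = 1/√(n−3) = 1/√11 = 0.301511
z-limits: 1.248989 ± 1.960·0.301511 = 1.248989 ± 0.590962 = [0.658027, 1.839951]
ρ-limits: (tanh 0.658027, tanh 1.839951) = (0.577, 0.951)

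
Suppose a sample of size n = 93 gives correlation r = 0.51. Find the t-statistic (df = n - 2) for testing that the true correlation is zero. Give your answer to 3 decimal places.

1 − r² = 1 − 0.2601 = 0.7399;  √(1−r²) = 0.860174
√(n−2) = √91 = 9.539392
t = r·√(n−2)/√(1−r²) = 0.51 · 9.539392 / 0.860174 = 5.656

5.656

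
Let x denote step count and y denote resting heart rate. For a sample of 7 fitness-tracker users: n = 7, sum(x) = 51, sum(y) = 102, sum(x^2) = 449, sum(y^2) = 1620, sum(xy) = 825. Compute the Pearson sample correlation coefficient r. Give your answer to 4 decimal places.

0.8045

Numerator: nΣxy − (Σx)(Σy) = 7·825 − (51)(102) = 573
Denominator: √[(nΣx²−(Σx)²)(nΣy²−(Σy)²)]
  nΣx²−(Σx)² = 7·449 − 2601 = 542;  nΣy²−(Σy)² = 7·1620 − 10404 = 936
  √(542·936) = √507312 = 712.2584
r = 573 / 712.2584 = 0.8045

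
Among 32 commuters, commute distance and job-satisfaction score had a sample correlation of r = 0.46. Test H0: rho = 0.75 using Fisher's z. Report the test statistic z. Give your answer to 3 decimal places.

Fisher z: atanh(0.46) = 0.497311, atanh(0.75) = 0.972955
z = (z_r − z_0)·√(n−3) = (0.497311 − 0.972955)·√29 = -0.475644 · 5.385165 = -2.561

-2.561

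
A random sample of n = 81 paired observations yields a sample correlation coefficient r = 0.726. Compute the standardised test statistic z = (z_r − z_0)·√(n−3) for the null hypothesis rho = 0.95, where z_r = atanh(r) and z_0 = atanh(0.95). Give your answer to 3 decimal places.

-8.051

Fisher z: atanh(0.726) = 0.920217, atanh(0.95) = 1.831781
z = (z_r − z_0)·√(n−3) = (0.920217 − 1.831781)·√78 = -0.911564 · 8.831761 = -8.051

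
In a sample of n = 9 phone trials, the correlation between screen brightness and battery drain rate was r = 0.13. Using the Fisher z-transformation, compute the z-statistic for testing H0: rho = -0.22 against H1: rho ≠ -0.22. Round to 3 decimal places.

Fisher z: atanh(0.13) = 0.130740, atanh(-0.22) = -0.223656
z = (z_r − z_0)·√(n−3) = (0.130740 − (-0.223656))·√6 = 0.354396 · 2.449490 = 0.868

0.868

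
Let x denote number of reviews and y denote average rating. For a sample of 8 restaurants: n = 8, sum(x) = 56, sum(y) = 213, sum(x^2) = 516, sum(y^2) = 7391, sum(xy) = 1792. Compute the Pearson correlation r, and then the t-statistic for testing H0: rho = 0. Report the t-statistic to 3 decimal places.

2.105

Numerator: nΣxy − (Σx)(Σy) = 8·1792 − (56)(213) = 2408
Denominator: √[(nΣx²−(Σx)²)(nΣy²−(Σy)²)]
  nΣx²−(Σx)² = 8·516 − 3136 = 992;  nΣy²−(Σy)² = 8·7391 − 45369 = 13759
  √(992·13759) = √13648928 = 3694.4456
r = 2408 / 3694.4456 = 0.6518
t = r·√(n−2)/√(1−r²) = 0.6518·√6 / √(1−0.424843) = 1.596577 / 0.758391 = 2.105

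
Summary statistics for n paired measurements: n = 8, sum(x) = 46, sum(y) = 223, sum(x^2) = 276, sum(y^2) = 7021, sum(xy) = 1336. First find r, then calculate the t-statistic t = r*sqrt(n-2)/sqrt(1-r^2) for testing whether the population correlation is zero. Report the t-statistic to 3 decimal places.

S_xy = nΣxy − ΣxΣy = 8·1336 − 46·223 = 10688 − 10258 = 430
S_xx = nΣx² − (Σx)² = 8·276 − 46² = 2208 − 2116 = 92
S_yy = nΣy² − (Σy)² = 8·7021 − 223² = 56168 − 49729 = 6439
r = S_xy / √(S_xx·S_yy) = 430 / √(92·6439) = 430 / √592388 = 430 / 769.6675 = 0.5587
t = r·√(n−2)/√(1−r²) = 0.5587·√6 / √(1−0.312146) = 1.368530 / 0.829370 = 1.650

1.650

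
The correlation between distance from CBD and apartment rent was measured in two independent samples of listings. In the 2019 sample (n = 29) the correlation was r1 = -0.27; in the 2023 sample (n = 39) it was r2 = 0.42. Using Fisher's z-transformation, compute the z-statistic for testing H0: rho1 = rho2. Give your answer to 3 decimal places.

-2.815

z1 = atanh(-0.27) = -0.276864,  z2 = atanh(0.42) = 0.447692
SE = √(1/(n1−3) + 1/(n2−3)) = √(1/26 + 1/36) = √(0.0384615 + 0.0277778) = √0.0662393 = 0.257370
z = (z1 − z2)/SE = (-0.276864 − 0.447692) / 0.257370 = -0.724556 / 0.257370 = -2.815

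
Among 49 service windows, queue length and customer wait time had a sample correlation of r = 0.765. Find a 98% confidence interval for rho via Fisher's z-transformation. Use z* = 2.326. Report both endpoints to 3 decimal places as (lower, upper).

Fisher z: z_r = atanh(r) = ½·ln((1+0.765)/(1−0.765)) = 1.008160
SE(z) = 1/√(n−3) = 1/√46 = 0.147442
98% ⇒ z* = 2.326; margin = 2.326·0.147442 = 0.342950
CI on z-scale: (0.665210, 1.351110)
Back-transform: tanh(0.665210) = 0.581820, tanh(1.351110) = 0.874315

(0.582, 0.874)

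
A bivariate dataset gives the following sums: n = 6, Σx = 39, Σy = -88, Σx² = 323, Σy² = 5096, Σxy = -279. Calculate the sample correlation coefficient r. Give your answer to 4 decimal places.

0.5697

S_xy = nΣxy − ΣxΣy = 6·(-279) − 39·(-88) = -1674 − (-3432) = 1758
S_xx = nΣx² − (Σx)² = 6·323 − 39² = 1938 − 1521 = 417
S_yy = nΣy² − (Σy)² = 6·5096 − (-88)² = 30576 − 7744 = 22832
r = S_xy / √(S_xx·S_yy) = 1758 / √(417·22832) = 1758 / √9520944 = 1758 / 3085.6027 = 0.5697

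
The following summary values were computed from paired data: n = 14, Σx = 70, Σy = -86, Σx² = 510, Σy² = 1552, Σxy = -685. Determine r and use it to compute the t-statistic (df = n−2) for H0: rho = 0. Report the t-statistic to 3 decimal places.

-2.811

S_xy = nΣxy − ΣxΣy = 14·(-685) − 70·(-86) = -9590 − (-6020) = -3570
S_xx = nΣx² − (Σx)² = 14·510 − 70² = 7140 − 4900 = 2240
S_yy = nΣy² − (Σy)² = 14·1552 − (-86)² = 21728 − 7396 = 14332
r = S_xy / √(S_xx·S_yy) = -3570 / √(2240·14332) = -3570 / √32103680 = -3570 / 5666.0109 = -0.6301
t = r·√(n−2)/√(1−r²) = -0.6301·√12 / √(1−0.397026) = -2.182730 / 0.776514 = -2.811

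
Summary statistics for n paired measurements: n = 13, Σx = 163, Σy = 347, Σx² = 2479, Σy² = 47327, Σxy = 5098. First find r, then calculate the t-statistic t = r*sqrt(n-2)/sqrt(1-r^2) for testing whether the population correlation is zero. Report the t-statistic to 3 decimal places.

Numerator: nΣxy − (Σx)(Σy) = 13·5098 − (163)(347) = 9713
Denominator: √[(nΣx²−(Σx)²)(nΣy²−(Σy)²)]
  nΣx²−(Σx)² = 13·2479 − 26569 = 5658;  nΣy²−(Σy)² = 13·47327 − 120409 = 494842
  √(5658·494842) = √2799816036 = 52913.2879
r = 9713 / 52913.2879 = 0.1836
t = r·√(n−2)/√(1−r²) = 0.1836·√11 / √(1−0.033709) = 0.608932 / 0.983001 = 0.619

0.619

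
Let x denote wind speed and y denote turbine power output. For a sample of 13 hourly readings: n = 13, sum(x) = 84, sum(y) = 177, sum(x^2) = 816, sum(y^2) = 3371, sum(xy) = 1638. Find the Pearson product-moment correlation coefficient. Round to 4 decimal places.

0.9646

S_xy = nΣxy − ΣxΣy = 13·1638 − 84·177 = 21294 − 14868 = 6426
S_xx = nΣx² − (Σx)² = 13·816 − 84² = 10608 − 7056 = 3552
S_yy = nΣy² − (Σy)² = 13·3371 − 177² = 43823 − 31329 = 12494
r = S_xy / √(S_xx·S_yy) = 6426 / √(3552·12494) = 6426 / √44378688 = 6426 / 6661.7331 = 0.9646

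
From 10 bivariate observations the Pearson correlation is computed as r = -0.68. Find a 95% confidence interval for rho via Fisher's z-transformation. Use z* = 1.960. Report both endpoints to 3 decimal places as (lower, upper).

(-0.917, -0.088)

Fisher z: z_r = atanh(r) = ½·ln((1+(-0.68))/(1−(-0.68))) = -0.829114
SE(z) = 1/√(n−3) = 1/√7 = 0.377964
95% ⇒ z* = 1.960; margin = 1.960·0.377964 = 0.740809
CI on z-scale: (-1.569923, -0.088305)
Back-transform: tanh(-1.569923) = -0.917014, tanh(-0.088305) = -0.088076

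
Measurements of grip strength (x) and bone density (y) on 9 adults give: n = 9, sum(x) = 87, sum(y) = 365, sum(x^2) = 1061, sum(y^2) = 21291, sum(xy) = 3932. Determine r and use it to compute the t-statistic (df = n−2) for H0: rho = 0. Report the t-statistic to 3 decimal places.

Numerator: nΣxy − (Σx)(Σy) = 9·3932 − (87)(365) = 3633
Denominator: √[(nΣx²−(Σx)²)(nΣy²−(Σy)²)]
  nΣx²−(Σx)² = 9·1061 − 7569 = 1980;  nΣy²−(Σy)² = 9·21291 − 133225 = 58394
  √(1980·58394) = √115620120 = 10752.6797
r = 3633 / 10752.6797 = 0.3379
t = r·√(n−2)/√(1−r²) = 0.3379·√7 / √(1−0.114176) = 0.893999 / 0.941182 = 0.950

0.950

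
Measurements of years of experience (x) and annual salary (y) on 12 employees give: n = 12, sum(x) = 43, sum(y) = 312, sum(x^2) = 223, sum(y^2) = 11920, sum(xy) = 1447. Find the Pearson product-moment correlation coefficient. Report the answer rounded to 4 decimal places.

0.6422

S_xy = nΣxy − ΣxΣy = 12·1447 − 43·312 = 17364 − 13416 = 3948
S_xx = nΣx² − (Σx)² = 12·223 − 43² = 2676 − 1849 = 827
S_yy = nΣy² − (Σy)² = 12·11920 − 312² = 143040 − 97344 = 45696
r = S_xy / √(S_xx·S_yy) = 3948 / √(827·45696) = 3948 / √37790592 = 3948 / 6147.4053 = 0.6422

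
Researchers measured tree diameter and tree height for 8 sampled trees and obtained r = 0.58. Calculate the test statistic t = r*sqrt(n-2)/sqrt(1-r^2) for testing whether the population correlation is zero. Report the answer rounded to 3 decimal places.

t = r·√(n−2) / √(1−r²) with r = 0.58, n = 8
  = 0.58·√6 / √(1 − 0.3364)
  = 0.58·2.449490 / 0.814616
  = 1.420704 / 0.814616 = 1.744

1.744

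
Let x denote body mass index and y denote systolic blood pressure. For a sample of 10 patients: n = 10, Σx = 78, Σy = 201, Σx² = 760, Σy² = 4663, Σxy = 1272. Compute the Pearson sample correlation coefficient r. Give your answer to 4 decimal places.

Numerator: nΣxy − (Σx)(Σy) = 10·1272 − (78)(201) = -2958
Denominator: √[(nΣx²−(Σx)²)(nΣy²−(Σy)²)]
  nΣx²−(Σx)² = 10·760 − 6084 = 1516;  nΣy²−(Σy)² = 10·4663 − 40401 = 6229
  √(1516·6229) = √9443164 = 3072.9732
r = -2958 / 3072.9732 = -0.9626

-0.9626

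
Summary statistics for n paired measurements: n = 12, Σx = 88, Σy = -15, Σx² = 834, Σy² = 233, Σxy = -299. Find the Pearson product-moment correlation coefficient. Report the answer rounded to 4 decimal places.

S_xy = nΣxy − ΣxΣy = 12·(-299) − 88·(-15) = -3588 − (-1320) = -2268
S_xx = nΣx² − (Σx)² = 12·834 − 88² = 10008 − 7744 = 2264
S_yy = nΣy² − (Σy)² = 12·233 − (-15)² = 2796 − 225 = 2571
r = S_xy / √(S_xx·S_yy) = -2268 / √(2264·2571) = -2268 / √5820744 = -2268 / 2412.6218 = -0.9401

-0.9401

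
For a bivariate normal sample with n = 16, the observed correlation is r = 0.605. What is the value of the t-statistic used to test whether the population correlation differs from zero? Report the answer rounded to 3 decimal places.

2.843

t = r·√(n−2) / √(1−r²) with r = 0.605, n = 16
  = 0.605·√14 / √(1 − 0.366025)
  = 0.605·3.741657 / 0.796225
  = 2.263702 / 0.796225 = 2.843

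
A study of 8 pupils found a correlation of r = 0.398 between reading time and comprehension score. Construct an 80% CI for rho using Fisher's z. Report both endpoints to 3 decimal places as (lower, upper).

(-0.151, 0.759)

z_r = atanh(0.398) = 0.421270;  SE = 1/√(n−3) = 1/√5 = 0.447214
z-limits: 0.421270 ± 1.282·0.447214 = 0.421270 ± 0.573328 = [-0.152058, 0.994598]
ρ-limits: (tanh -0.152058, tanh 0.994598) = (-0.151, 0.759)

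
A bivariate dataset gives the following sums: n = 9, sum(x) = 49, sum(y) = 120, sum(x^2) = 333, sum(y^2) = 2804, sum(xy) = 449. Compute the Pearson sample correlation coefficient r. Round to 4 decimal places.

S_xy = nΣxy − ΣxΣy = 9·449 − 49·120 = 4041 − 5880 = -1839
S_xx = nΣx² − (Σx)² = 9·333 − 49² = 2997 − 2401 = 596
S_yy = nΣy² − (Σy)² = 9·2804 − 120² = 25236 − 14400 = 10836
r = S_xy / √(S_xx·S_yy) = -1839 / √(596·10836) = -1839 / √6458256 = -1839 / 2541.3099 = -0.7236

-0.7236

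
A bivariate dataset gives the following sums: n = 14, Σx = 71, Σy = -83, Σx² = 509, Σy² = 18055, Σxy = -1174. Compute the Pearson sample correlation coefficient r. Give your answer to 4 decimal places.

Numerator: nΣxy − (Σx)(Σy) = 14·(-1174) − (71)(-83) = -10543
Denominator: √[(nΣx²−(Σx)²)(nΣy²−(Σy)²)]
  nΣx²−(Σx)² = 14·509 − 5041 = 2085;  nΣy²−(Σy)² = 14·18055 − 6889 = 245881
  √(2085·245881) = √512661885 = 22642.0380
r = -10543 / 22642.0380 = -0.4656

-0.4656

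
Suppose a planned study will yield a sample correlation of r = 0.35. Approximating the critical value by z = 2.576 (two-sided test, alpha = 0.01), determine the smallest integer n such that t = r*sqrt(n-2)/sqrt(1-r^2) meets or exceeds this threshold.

r√(n−2)/√(1−r²) ≥ 2.576  ⇔  n−2 ≥ (2.576)²·(1−r²)/r²
(1−r²)/r² = (1−0.1225)/0.1225 = 7.1633
n ≥ 2 + 6.635776·7.1633 = 2 + 47.5341 = 49.5341
⌈49.5341⌉ = 50

50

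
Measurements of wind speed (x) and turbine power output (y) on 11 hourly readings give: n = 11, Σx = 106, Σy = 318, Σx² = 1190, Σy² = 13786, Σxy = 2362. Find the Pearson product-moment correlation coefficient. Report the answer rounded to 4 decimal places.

-0.7983

S_xy = nΣxy − ΣxΣy = 11·2362 − 106·318 = 25982 − 33708 = -7726
S_xx = nΣx² − (Σx)² = 11·1190 − 106² = 13090 − 11236 = 1854
S_yy = nΣy² − (Σy)² = 11·13786 − 318² = 151646 − 101124 = 50522
r = S_xy / √(S_xx·S_yy) = -7726 / √(1854·50522) = -7726 / √93667788 = -7726 / 9678.2120 = -0.7983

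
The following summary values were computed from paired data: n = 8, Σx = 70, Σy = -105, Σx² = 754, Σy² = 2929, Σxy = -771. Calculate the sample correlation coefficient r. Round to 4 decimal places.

0.3154

Numerator: nΣxy − (Σx)(Σy) = 8·(-771) − (70)(-105) = 1182
Denominator: √[(nΣx²−(Σx)²)(nΣy²−(Σy)²)]
  nΣx²−(Σx)² = 8·754 − 4900 = 1132;  nΣy²−(Σy)² = 8·2929 − 11025 = 12407
  √(1132·12407) = √14044724 = 3747.6291
r = 1182 / 3747.6291 = 0.3154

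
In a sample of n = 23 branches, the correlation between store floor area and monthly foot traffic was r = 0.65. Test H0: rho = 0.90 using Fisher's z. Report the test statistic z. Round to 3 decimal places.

z_r = atanh(0.65) = 0.775299,  z_0 = atanh(0.90) = 1.472219
SE = 1/√(n−3) = 1/√20 = 0.223607
z = (z_r − z_0)/SE = (0.775299 − 1.472219) / 0.223607 = -0.696920 / 0.223607 = -3.117

-3.117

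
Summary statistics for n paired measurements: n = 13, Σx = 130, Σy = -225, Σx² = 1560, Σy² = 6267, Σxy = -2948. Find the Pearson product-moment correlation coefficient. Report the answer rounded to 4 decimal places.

-0.8887

Numerator: nΣxy − (Σx)(Σy) = 13·(-2948) − (130)(-225) = -9074
Denominator: √[(nΣx²−(Σx)²)(nΣy²−(Σy)²)]
  nΣx²−(Σx)² = 13·1560 − 16900 = 3380;  nΣy²−(Σy)² = 13·6267 − 50625 = 30846
  √(3380·30846) = √104259480 = 10210.7532
r = -9074 / 10210.7532 = -0.8887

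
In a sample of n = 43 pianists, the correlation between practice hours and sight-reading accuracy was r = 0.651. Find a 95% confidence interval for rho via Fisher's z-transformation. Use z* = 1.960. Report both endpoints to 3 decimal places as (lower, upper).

(0.436, 0.796)

Fisher z: z_r = atanh(r) = ½·ln((1+0.651)/(1−0.651)) = 0.777032
SE(z) = 1/√(n−3) = 1/√40 = 0.158114
95% ⇒ z* = 1.960; margin = 1.960·0.158114 = 0.309903
CI on z-scale: (0.467129, 1.086935)
Back-transform: tanh(0.467129) = 0.435877, tanh(1.086935) = 0.795757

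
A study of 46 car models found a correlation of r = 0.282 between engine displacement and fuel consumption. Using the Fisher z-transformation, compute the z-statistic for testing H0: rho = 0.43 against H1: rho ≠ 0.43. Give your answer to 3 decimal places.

-1.115

z_r = atanh(0.282) = 0.289854,  z_0 = atanh(0.43) = 0.459897
SE = 1/√(n−3) = 1/√43 = 0.152499
z = (z_r − z_0)/SE = (0.289854 − 0.459897) / 0.152499 = -0.170043 / 0.152499 = -1.115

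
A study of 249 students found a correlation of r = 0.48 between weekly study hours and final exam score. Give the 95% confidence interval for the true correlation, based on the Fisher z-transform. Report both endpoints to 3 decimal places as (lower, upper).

Fisher z: z_r = atanh(r) = ½·ln((1+0.48)/(1−0.48)) = 0.522984
SE(z) = 1/√(n−3) = 1/√246 = 0.063758
95% ⇒ z* = 1.960; margin = 1.960·0.063758 = 0.124966
CI on z-scale: (0.398018, 0.647950)
Back-transform: tanh(0.398018) = 0.378252, tanh(0.647950) = 0.570288

(0.378, 0.570)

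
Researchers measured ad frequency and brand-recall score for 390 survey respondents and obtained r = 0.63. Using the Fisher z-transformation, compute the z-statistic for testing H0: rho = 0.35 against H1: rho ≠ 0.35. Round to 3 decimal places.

7.396

z_r = atanh(0.63) = 0.741416,  z_0 = atanh(0.35) = 0.365444
SE = 1/√(n−3) = 1/√387 = 0.050833
z = (z_r − z_0)/SE = (0.741416 − 0.365444) / 0.050833 = 0.375972 / 0.050833 = 7.396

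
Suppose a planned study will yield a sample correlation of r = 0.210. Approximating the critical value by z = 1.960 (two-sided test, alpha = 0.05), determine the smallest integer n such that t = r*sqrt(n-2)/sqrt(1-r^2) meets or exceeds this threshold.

86

r√(n−2)/√(1−r²) ≥ 1.960  ⇔  n−2 ≥ (1.960)²·(1−r²)/r²
(1−r²)/r² = (1−0.044100)/0.044100 = 21.6757
n ≥ 2 + 3.8416·21.6757 = 2 + 83.2694 = 85.2694
⌈85.2694⌉ = 86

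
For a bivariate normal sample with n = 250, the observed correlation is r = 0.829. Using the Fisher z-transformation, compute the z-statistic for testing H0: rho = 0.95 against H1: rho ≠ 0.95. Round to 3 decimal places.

-10.166

z_r = atanh(0.829) = 1.184931,  z_0 = atanh(0.95) = 1.831781
SE = 1/√(n−3) = 1/√247 = 0.063628
z = (z_r − z_0)/SE = (1.184931 − 1.831781) / 0.063628 = -0.646850 / 0.063628 = -10.166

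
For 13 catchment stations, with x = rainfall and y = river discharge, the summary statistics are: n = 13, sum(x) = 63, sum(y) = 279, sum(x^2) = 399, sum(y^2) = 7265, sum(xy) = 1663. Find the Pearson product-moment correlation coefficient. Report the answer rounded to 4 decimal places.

0.8988

S_xy = nΣxy − ΣxΣy = 13·1663 − 63·279 = 21619 − 17577 = 4042
S_xx = nΣx² − (Σx)² = 13·399 − 63² = 5187 − 3969 = 1218
S_yy = nΣy² − (Σy)² = 13·7265 − 279² = 94445 − 77841 = 16604
r = S_xy / √(S_xx·S_yy) = 4042 / √(1218·16604) = 4042 / √20223672 = 4042 / 4497.0737 = 0.8988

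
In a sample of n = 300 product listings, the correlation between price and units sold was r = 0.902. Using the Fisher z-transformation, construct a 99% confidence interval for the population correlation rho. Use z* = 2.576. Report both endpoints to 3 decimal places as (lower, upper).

z_r = atanh(0.902) = 1.482847;  SE = 1/√(n−3) = 1/√297 = 0.058026
z-limits: 1.482847 ± 2.576·0.058026 = 1.482847 ± 0.149475 = [1.333372, 1.632322]
ρ-limits: (tanh 1.333372, tanh 1.632322) = (0.870, 0.926)

(0.870, 0.926)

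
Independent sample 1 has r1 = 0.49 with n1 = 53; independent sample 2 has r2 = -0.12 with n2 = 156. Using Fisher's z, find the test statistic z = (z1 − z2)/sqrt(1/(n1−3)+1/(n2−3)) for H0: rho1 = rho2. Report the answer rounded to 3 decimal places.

4.031

Fisher z-transforms: z1 = atanh(0.49) = 0.536060, z2 = atanh(-0.12) = -0.120581; difference d = 0.656641
Var(d) = 1/50 + 1/153 = 0.0200000 + 0.0065359 = 0.0265359
z = d/√Var(d) = 0.656641 / √0.0265359 = 0.656641 / 0.162898 = 4.031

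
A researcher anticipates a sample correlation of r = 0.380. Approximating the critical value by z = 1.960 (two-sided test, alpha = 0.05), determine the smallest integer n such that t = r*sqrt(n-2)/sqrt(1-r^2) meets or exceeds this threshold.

25

r√(n−2)/√(1−r²) ≥ 1.960  ⇔  n−2 ≥ (1.960)²·(1−r²)/r²
(1−r²)/r² = (1−0.144400)/0.144400 = 5.9252
n ≥ 2 + 3.8416·5.9252 = 2 + 22.7622 = 24.7622
⌈24.7622⌉ = 25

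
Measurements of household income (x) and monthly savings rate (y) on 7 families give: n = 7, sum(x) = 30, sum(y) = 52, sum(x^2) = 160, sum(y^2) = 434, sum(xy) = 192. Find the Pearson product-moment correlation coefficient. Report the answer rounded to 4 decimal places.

-0.7968

S_xy = nΣxy − ΣxΣy = 7·192 − 30·52 = 1344 − 1560 = -216
S_xx = nΣx² − (Σx)² = 7·160 − 30² = 1120 − 900 = 220
S_yy = nΣy² − (Σy)² = 7·434 − 52² = 3038 − 2704 = 334
r = S_xy / √(S_xx·S_yy) = -216 / √(220·334) = -216 / √73480 = -216 / 271.0719 = -0.7968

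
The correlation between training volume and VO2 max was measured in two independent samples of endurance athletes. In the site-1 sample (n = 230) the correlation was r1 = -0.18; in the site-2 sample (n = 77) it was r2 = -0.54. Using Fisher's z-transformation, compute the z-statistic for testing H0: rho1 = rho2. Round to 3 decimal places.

Fisher z-transforms: z1 = atanh(-0.18) = -0.181983, z2 = atanh(-0.54) = -0.604156; difference d = 0.422173
Var(d) = 1/227 + 1/74 = 0.0044053 + 0.0135135 = 0.0179188
z = d/√Var(d) = 0.422173 / √0.0179188 = 0.422173 / 0.133861 = 3.154

3.154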